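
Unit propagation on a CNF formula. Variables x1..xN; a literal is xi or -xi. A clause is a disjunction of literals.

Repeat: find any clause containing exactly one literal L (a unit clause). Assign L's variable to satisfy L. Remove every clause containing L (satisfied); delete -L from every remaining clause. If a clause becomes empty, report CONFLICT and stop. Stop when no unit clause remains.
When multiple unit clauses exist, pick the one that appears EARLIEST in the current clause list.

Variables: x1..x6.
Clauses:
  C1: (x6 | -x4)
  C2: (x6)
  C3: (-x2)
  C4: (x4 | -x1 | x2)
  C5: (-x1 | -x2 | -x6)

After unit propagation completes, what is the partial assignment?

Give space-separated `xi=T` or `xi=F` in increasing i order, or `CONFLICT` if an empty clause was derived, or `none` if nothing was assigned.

unit clause [6] forces x6=T; simplify:
  drop -6 from [-1, -2, -6] -> [-1, -2]
  satisfied 2 clause(s); 3 remain; assigned so far: [6]
unit clause [-2] forces x2=F; simplify:
  drop 2 from [4, -1, 2] -> [4, -1]
  satisfied 2 clause(s); 1 remain; assigned so far: [2, 6]

Answer: x2=F x6=T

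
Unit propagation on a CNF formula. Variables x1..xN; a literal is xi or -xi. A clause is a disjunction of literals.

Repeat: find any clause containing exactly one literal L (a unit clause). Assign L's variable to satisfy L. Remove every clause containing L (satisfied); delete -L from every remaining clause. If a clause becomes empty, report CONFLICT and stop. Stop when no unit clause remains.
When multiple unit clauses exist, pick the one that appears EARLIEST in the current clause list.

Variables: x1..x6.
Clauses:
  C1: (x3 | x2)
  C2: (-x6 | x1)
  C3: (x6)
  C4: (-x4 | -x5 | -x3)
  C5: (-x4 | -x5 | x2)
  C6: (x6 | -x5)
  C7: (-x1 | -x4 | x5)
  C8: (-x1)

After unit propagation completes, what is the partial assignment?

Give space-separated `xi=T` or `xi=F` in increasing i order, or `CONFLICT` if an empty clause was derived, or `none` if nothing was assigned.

unit clause [6] forces x6=T; simplify:
  drop -6 from [-6, 1] -> [1]
  satisfied 2 clause(s); 6 remain; assigned so far: [6]
unit clause [1] forces x1=T; simplify:
  drop -1 from [-1, -4, 5] -> [-4, 5]
  drop -1 from [-1] -> [] (empty!)
  satisfied 1 clause(s); 5 remain; assigned so far: [1, 6]
CONFLICT (empty clause)

Answer: CONFLICT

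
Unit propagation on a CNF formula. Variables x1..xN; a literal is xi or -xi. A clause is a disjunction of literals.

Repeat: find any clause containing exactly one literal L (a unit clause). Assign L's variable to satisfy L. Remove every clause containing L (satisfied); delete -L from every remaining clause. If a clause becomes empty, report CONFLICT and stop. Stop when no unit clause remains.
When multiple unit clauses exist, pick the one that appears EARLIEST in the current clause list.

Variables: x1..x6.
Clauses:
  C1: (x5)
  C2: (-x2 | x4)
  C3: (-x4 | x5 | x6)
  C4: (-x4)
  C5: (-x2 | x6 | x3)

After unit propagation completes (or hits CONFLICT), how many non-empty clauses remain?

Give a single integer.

unit clause [5] forces x5=T; simplify:
  satisfied 2 clause(s); 3 remain; assigned so far: [5]
unit clause [-4] forces x4=F; simplify:
  drop 4 from [-2, 4] -> [-2]
  satisfied 1 clause(s); 2 remain; assigned so far: [4, 5]
unit clause [-2] forces x2=F; simplify:
  satisfied 2 clause(s); 0 remain; assigned so far: [2, 4, 5]

Answer: 0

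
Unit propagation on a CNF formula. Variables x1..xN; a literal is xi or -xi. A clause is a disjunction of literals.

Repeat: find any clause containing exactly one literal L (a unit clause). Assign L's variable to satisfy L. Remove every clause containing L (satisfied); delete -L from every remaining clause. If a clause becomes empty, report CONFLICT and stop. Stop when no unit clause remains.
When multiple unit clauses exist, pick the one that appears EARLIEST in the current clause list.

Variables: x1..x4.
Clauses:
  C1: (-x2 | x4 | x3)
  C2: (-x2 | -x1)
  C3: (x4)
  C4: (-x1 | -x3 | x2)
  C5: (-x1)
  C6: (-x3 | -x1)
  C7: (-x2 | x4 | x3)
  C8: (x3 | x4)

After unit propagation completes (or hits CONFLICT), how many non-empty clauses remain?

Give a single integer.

unit clause [4] forces x4=T; simplify:
  satisfied 4 clause(s); 4 remain; assigned so far: [4]
unit clause [-1] forces x1=F; simplify:
  satisfied 4 clause(s); 0 remain; assigned so far: [1, 4]

Answer: 0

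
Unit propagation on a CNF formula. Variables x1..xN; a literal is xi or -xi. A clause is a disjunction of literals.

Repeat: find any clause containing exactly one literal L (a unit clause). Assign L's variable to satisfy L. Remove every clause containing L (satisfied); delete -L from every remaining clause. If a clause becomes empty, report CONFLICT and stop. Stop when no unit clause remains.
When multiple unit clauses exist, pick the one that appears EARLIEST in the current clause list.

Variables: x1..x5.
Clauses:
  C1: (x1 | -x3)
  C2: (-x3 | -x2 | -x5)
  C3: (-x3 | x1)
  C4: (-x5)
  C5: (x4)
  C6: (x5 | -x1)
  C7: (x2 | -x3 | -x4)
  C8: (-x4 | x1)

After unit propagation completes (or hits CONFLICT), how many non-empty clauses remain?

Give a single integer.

Answer: 3

Derivation:
unit clause [-5] forces x5=F; simplify:
  drop 5 from [5, -1] -> [-1]
  satisfied 2 clause(s); 6 remain; assigned so far: [5]
unit clause [4] forces x4=T; simplify:
  drop -4 from [2, -3, -4] -> [2, -3]
  drop -4 from [-4, 1] -> [1]
  satisfied 1 clause(s); 5 remain; assigned so far: [4, 5]
unit clause [-1] forces x1=F; simplify:
  drop 1 from [1, -3] -> [-3]
  drop 1 from [-3, 1] -> [-3]
  drop 1 from [1] -> [] (empty!)
  satisfied 1 clause(s); 4 remain; assigned so far: [1, 4, 5]
CONFLICT (empty clause)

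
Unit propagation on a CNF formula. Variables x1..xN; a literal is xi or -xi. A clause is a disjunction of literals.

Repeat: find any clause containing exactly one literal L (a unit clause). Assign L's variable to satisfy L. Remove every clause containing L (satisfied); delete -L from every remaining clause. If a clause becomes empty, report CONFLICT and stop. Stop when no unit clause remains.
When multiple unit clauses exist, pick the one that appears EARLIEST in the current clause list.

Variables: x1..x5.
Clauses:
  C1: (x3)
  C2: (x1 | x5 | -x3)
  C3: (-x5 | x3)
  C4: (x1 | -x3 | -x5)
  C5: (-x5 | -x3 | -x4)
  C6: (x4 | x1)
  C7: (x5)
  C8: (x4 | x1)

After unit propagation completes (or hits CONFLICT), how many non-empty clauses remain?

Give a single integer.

Answer: 0

Derivation:
unit clause [3] forces x3=T; simplify:
  drop -3 from [1, 5, -3] -> [1, 5]
  drop -3 from [1, -3, -5] -> [1, -5]
  drop -3 from [-5, -3, -4] -> [-5, -4]
  satisfied 2 clause(s); 6 remain; assigned so far: [3]
unit clause [5] forces x5=T; simplify:
  drop -5 from [1, -5] -> [1]
  drop -5 from [-5, -4] -> [-4]
  satisfied 2 clause(s); 4 remain; assigned so far: [3, 5]
unit clause [1] forces x1=T; simplify:
  satisfied 3 clause(s); 1 remain; assigned so far: [1, 3, 5]
unit clause [-4] forces x4=F; simplify:
  satisfied 1 clause(s); 0 remain; assigned so far: [1, 3, 4, 5]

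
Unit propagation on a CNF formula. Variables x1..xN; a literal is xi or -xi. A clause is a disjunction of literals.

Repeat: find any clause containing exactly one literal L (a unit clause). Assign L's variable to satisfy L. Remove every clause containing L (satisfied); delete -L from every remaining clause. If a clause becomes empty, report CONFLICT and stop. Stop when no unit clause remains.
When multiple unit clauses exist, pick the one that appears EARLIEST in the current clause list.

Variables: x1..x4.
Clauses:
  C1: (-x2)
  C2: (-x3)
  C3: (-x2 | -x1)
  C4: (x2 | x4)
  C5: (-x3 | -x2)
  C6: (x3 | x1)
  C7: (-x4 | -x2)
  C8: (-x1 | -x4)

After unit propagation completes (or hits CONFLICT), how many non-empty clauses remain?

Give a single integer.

Answer: 0

Derivation:
unit clause [-2] forces x2=F; simplify:
  drop 2 from [2, 4] -> [4]
  satisfied 4 clause(s); 4 remain; assigned so far: [2]
unit clause [-3] forces x3=F; simplify:
  drop 3 from [3, 1] -> [1]
  satisfied 1 clause(s); 3 remain; assigned so far: [2, 3]
unit clause [4] forces x4=T; simplify:
  drop -4 from [-1, -4] -> [-1]
  satisfied 1 clause(s); 2 remain; assigned so far: [2, 3, 4]
unit clause [1] forces x1=T; simplify:
  drop -1 from [-1] -> [] (empty!)
  satisfied 1 clause(s); 1 remain; assigned so far: [1, 2, 3, 4]
CONFLICT (empty clause)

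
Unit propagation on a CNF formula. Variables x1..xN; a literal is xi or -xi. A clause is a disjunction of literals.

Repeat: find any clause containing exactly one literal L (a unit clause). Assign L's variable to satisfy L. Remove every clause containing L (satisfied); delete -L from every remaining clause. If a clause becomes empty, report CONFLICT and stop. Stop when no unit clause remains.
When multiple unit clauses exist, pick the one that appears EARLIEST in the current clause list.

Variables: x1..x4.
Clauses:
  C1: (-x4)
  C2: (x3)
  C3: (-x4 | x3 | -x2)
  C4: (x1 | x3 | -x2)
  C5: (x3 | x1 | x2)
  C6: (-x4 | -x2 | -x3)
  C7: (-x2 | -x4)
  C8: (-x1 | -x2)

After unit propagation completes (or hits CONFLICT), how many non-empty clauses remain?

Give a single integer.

Answer: 1

Derivation:
unit clause [-4] forces x4=F; simplify:
  satisfied 4 clause(s); 4 remain; assigned so far: [4]
unit clause [3] forces x3=T; simplify:
  satisfied 3 clause(s); 1 remain; assigned so far: [3, 4]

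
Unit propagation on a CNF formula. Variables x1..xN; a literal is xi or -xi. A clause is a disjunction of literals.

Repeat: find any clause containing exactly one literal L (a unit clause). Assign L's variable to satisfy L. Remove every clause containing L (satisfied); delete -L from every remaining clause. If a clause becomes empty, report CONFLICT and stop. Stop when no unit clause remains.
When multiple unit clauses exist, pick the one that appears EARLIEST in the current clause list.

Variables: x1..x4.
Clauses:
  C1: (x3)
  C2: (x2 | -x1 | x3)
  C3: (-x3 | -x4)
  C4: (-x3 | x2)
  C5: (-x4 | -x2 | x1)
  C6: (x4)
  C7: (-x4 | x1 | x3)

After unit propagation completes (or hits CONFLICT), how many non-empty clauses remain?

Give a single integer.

Answer: 1

Derivation:
unit clause [3] forces x3=T; simplify:
  drop -3 from [-3, -4] -> [-4]
  drop -3 from [-3, 2] -> [2]
  satisfied 3 clause(s); 4 remain; assigned so far: [3]
unit clause [-4] forces x4=F; simplify:
  drop 4 from [4] -> [] (empty!)
  satisfied 2 clause(s); 2 remain; assigned so far: [3, 4]
CONFLICT (empty clause)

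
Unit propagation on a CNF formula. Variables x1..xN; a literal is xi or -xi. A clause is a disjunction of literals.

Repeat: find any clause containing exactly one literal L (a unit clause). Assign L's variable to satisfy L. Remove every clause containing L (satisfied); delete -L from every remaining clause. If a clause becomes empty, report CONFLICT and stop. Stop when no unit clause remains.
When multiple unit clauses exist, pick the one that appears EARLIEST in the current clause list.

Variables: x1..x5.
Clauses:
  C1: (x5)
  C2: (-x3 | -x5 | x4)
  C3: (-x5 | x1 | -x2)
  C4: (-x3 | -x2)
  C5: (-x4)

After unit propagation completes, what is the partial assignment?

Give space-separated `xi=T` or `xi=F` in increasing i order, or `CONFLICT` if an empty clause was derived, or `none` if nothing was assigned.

unit clause [5] forces x5=T; simplify:
  drop -5 from [-3, -5, 4] -> [-3, 4]
  drop -5 from [-5, 1, -2] -> [1, -2]
  satisfied 1 clause(s); 4 remain; assigned so far: [5]
unit clause [-4] forces x4=F; simplify:
  drop 4 from [-3, 4] -> [-3]
  satisfied 1 clause(s); 3 remain; assigned so far: [4, 5]
unit clause [-3] forces x3=F; simplify:
  satisfied 2 clause(s); 1 remain; assigned so far: [3, 4, 5]

Answer: x3=F x4=F x5=T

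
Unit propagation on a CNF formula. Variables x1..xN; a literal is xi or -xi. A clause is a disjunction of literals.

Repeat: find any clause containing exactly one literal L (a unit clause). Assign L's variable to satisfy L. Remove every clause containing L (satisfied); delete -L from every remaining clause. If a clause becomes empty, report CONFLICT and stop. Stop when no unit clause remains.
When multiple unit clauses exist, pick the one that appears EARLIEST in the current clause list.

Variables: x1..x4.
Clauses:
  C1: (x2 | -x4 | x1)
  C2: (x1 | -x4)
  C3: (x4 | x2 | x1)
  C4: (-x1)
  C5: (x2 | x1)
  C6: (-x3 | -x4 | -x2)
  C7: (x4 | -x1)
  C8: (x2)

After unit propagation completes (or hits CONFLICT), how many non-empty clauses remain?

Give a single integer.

unit clause [-1] forces x1=F; simplify:
  drop 1 from [2, -4, 1] -> [2, -4]
  drop 1 from [1, -4] -> [-4]
  drop 1 from [4, 2, 1] -> [4, 2]
  drop 1 from [2, 1] -> [2]
  satisfied 2 clause(s); 6 remain; assigned so far: [1]
unit clause [-4] forces x4=F; simplify:
  drop 4 from [4, 2] -> [2]
  satisfied 3 clause(s); 3 remain; assigned so far: [1, 4]
unit clause [2] forces x2=T; simplify:
  satisfied 3 clause(s); 0 remain; assigned so far: [1, 2, 4]

Answer: 0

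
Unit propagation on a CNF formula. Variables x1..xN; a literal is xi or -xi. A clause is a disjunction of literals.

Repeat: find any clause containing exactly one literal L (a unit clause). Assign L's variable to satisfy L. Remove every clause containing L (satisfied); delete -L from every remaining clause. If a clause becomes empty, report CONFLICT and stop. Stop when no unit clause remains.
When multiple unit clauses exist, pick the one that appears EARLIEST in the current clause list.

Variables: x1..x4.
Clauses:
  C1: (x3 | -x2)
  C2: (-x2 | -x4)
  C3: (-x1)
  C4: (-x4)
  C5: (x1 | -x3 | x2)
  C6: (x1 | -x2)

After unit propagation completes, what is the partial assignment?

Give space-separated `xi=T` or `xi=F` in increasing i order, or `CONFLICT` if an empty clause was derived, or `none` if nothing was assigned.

unit clause [-1] forces x1=F; simplify:
  drop 1 from [1, -3, 2] -> [-3, 2]
  drop 1 from [1, -2] -> [-2]
  satisfied 1 clause(s); 5 remain; assigned so far: [1]
unit clause [-4] forces x4=F; simplify:
  satisfied 2 clause(s); 3 remain; assigned so far: [1, 4]
unit clause [-2] forces x2=F; simplify:
  drop 2 from [-3, 2] -> [-3]
  satisfied 2 clause(s); 1 remain; assigned so far: [1, 2, 4]
unit clause [-3] forces x3=F; simplify:
  satisfied 1 clause(s); 0 remain; assigned so far: [1, 2, 3, 4]

Answer: x1=F x2=F x3=F x4=F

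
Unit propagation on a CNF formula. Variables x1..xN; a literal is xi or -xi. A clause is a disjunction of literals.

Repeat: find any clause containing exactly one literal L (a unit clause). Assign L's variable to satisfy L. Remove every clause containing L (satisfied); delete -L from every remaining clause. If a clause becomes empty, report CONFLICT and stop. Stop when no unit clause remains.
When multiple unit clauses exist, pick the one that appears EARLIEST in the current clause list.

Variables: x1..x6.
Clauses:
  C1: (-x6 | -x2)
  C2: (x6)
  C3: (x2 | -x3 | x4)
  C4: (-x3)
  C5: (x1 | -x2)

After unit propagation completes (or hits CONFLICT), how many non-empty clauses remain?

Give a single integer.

Answer: 0

Derivation:
unit clause [6] forces x6=T; simplify:
  drop -6 from [-6, -2] -> [-2]
  satisfied 1 clause(s); 4 remain; assigned so far: [6]
unit clause [-2] forces x2=F; simplify:
  drop 2 from [2, -3, 4] -> [-3, 4]
  satisfied 2 clause(s); 2 remain; assigned so far: [2, 6]
unit clause [-3] forces x3=F; simplify:
  satisfied 2 clause(s); 0 remain; assigned so far: [2, 3, 6]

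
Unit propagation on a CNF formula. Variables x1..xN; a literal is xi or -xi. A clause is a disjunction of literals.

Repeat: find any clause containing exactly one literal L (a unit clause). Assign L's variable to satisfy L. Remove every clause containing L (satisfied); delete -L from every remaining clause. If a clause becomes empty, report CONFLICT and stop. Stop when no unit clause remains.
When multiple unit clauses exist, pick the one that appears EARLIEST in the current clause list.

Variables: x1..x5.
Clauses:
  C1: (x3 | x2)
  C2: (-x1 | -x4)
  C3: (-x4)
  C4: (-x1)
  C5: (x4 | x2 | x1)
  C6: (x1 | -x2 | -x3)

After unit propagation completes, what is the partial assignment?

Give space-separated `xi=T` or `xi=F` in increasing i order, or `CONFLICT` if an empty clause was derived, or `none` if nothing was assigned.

unit clause [-4] forces x4=F; simplify:
  drop 4 from [4, 2, 1] -> [2, 1]
  satisfied 2 clause(s); 4 remain; assigned so far: [4]
unit clause [-1] forces x1=F; simplify:
  drop 1 from [2, 1] -> [2]
  drop 1 from [1, -2, -3] -> [-2, -3]
  satisfied 1 clause(s); 3 remain; assigned so far: [1, 4]
unit clause [2] forces x2=T; simplify:
  drop -2 from [-2, -3] -> [-3]
  satisfied 2 clause(s); 1 remain; assigned so far: [1, 2, 4]
unit clause [-3] forces x3=F; simplify:
  satisfied 1 clause(s); 0 remain; assigned so far: [1, 2, 3, 4]

Answer: x1=F x2=T x3=F x4=F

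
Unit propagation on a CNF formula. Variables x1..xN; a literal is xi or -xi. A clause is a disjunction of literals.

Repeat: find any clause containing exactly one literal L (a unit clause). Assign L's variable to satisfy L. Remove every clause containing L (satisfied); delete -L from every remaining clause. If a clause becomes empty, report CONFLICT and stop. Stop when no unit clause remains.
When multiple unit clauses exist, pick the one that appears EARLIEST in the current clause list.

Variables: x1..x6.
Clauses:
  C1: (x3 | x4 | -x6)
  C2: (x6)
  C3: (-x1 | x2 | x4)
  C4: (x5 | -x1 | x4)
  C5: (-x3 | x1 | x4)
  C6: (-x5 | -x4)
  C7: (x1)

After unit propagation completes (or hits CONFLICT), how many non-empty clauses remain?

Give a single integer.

Answer: 4

Derivation:
unit clause [6] forces x6=T; simplify:
  drop -6 from [3, 4, -6] -> [3, 4]
  satisfied 1 clause(s); 6 remain; assigned so far: [6]
unit clause [1] forces x1=T; simplify:
  drop -1 from [-1, 2, 4] -> [2, 4]
  drop -1 from [5, -1, 4] -> [5, 4]
  satisfied 2 clause(s); 4 remain; assigned so far: [1, 6]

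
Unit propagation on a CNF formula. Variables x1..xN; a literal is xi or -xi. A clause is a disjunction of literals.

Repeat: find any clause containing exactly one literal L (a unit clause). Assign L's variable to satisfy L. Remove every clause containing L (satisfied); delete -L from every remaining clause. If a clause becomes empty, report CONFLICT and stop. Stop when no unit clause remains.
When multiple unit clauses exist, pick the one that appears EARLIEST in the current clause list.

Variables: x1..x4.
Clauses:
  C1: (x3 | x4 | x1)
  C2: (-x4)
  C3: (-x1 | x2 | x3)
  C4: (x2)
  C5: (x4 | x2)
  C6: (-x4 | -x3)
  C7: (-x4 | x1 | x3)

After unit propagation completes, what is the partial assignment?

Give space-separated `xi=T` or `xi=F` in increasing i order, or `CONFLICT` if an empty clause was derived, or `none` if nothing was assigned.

unit clause [-4] forces x4=F; simplify:
  drop 4 from [3, 4, 1] -> [3, 1]
  drop 4 from [4, 2] -> [2]
  satisfied 3 clause(s); 4 remain; assigned so far: [4]
unit clause [2] forces x2=T; simplify:
  satisfied 3 clause(s); 1 remain; assigned so far: [2, 4]

Answer: x2=T x4=F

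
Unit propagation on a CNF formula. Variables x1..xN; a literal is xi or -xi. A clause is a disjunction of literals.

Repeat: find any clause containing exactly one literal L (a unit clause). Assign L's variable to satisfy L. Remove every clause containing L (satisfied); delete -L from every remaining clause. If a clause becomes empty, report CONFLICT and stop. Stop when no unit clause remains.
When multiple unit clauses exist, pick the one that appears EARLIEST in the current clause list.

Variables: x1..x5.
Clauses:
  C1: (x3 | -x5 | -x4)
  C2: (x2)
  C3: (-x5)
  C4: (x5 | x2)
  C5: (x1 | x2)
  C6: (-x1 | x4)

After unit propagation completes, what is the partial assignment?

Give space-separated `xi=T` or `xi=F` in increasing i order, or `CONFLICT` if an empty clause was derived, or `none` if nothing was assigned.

Answer: x2=T x5=F

Derivation:
unit clause [2] forces x2=T; simplify:
  satisfied 3 clause(s); 3 remain; assigned so far: [2]
unit clause [-5] forces x5=F; simplify:
  satisfied 2 clause(s); 1 remain; assigned so far: [2, 5]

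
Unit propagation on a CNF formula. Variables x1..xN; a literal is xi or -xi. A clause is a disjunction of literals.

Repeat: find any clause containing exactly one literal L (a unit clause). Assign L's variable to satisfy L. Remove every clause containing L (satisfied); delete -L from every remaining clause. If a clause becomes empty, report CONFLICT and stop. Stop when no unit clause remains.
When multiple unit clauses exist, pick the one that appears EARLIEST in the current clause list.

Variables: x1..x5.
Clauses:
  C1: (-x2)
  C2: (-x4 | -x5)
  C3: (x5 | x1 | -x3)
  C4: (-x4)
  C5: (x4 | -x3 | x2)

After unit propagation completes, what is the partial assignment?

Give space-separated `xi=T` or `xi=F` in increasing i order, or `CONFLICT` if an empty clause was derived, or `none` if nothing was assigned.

Answer: x2=F x3=F x4=F

Derivation:
unit clause [-2] forces x2=F; simplify:
  drop 2 from [4, -3, 2] -> [4, -3]
  satisfied 1 clause(s); 4 remain; assigned so far: [2]
unit clause [-4] forces x4=F; simplify:
  drop 4 from [4, -3] -> [-3]
  satisfied 2 clause(s); 2 remain; assigned so far: [2, 4]
unit clause [-3] forces x3=F; simplify:
  satisfied 2 clause(s); 0 remain; assigned so far: [2, 3, 4]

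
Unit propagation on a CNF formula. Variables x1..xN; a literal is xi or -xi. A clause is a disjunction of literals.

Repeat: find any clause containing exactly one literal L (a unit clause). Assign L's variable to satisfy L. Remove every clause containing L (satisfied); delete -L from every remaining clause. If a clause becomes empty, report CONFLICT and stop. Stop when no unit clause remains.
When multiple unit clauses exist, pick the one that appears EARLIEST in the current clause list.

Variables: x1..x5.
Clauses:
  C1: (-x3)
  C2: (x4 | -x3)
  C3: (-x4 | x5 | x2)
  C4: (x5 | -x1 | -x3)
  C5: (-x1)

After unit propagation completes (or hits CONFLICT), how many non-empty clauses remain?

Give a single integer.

unit clause [-3] forces x3=F; simplify:
  satisfied 3 clause(s); 2 remain; assigned so far: [3]
unit clause [-1] forces x1=F; simplify:
  satisfied 1 clause(s); 1 remain; assigned so far: [1, 3]

Answer: 1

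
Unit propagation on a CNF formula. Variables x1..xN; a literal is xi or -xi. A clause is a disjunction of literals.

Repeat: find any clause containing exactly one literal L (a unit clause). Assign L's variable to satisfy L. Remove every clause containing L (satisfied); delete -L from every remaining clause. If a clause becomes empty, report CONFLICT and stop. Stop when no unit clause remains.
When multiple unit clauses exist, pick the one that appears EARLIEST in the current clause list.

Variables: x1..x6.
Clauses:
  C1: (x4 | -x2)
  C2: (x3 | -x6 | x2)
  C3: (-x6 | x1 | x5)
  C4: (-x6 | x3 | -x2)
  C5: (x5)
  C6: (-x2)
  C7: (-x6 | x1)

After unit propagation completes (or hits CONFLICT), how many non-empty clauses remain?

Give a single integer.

Answer: 2

Derivation:
unit clause [5] forces x5=T; simplify:
  satisfied 2 clause(s); 5 remain; assigned so far: [5]
unit clause [-2] forces x2=F; simplify:
  drop 2 from [3, -6, 2] -> [3, -6]
  satisfied 3 clause(s); 2 remain; assigned so far: [2, 5]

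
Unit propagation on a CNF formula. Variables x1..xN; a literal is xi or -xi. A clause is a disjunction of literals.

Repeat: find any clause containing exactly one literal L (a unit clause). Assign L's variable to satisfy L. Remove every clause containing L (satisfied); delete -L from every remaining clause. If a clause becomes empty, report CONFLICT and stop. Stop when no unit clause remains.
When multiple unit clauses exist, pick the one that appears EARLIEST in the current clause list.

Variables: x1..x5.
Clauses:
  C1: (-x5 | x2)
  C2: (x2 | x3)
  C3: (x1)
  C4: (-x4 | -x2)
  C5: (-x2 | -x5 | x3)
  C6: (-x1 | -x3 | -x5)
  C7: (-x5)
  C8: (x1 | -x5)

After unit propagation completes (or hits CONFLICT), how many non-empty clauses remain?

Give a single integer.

Answer: 2

Derivation:
unit clause [1] forces x1=T; simplify:
  drop -1 from [-1, -3, -5] -> [-3, -5]
  satisfied 2 clause(s); 6 remain; assigned so far: [1]
unit clause [-5] forces x5=F; simplify:
  satisfied 4 clause(s); 2 remain; assigned so far: [1, 5]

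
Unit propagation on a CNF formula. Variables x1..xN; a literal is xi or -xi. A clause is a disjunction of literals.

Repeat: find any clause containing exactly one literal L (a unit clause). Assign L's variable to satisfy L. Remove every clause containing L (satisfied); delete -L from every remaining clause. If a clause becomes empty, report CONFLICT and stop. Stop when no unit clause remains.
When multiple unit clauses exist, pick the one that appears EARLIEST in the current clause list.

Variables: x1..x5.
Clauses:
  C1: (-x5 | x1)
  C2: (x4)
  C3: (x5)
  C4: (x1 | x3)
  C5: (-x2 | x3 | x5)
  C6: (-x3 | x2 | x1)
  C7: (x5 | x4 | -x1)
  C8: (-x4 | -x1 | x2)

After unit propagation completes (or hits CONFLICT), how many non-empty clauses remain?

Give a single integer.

Answer: 0

Derivation:
unit clause [4] forces x4=T; simplify:
  drop -4 from [-4, -1, 2] -> [-1, 2]
  satisfied 2 clause(s); 6 remain; assigned so far: [4]
unit clause [5] forces x5=T; simplify:
  drop -5 from [-5, 1] -> [1]
  satisfied 2 clause(s); 4 remain; assigned so far: [4, 5]
unit clause [1] forces x1=T; simplify:
  drop -1 from [-1, 2] -> [2]
  satisfied 3 clause(s); 1 remain; assigned so far: [1, 4, 5]
unit clause [2] forces x2=T; simplify:
  satisfied 1 clause(s); 0 remain; assigned so far: [1, 2, 4, 5]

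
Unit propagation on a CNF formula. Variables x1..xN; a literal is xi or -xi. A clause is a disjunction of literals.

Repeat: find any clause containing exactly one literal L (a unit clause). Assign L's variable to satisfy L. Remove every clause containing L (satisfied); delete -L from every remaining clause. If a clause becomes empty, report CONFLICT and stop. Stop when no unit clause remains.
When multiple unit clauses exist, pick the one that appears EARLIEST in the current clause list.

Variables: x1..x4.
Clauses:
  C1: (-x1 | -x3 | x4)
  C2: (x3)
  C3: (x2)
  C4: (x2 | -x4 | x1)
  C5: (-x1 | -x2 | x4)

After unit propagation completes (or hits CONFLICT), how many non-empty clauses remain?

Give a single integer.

Answer: 2

Derivation:
unit clause [3] forces x3=T; simplify:
  drop -3 from [-1, -3, 4] -> [-1, 4]
  satisfied 1 clause(s); 4 remain; assigned so far: [3]
unit clause [2] forces x2=T; simplify:
  drop -2 from [-1, -2, 4] -> [-1, 4]
  satisfied 2 clause(s); 2 remain; assigned so far: [2, 3]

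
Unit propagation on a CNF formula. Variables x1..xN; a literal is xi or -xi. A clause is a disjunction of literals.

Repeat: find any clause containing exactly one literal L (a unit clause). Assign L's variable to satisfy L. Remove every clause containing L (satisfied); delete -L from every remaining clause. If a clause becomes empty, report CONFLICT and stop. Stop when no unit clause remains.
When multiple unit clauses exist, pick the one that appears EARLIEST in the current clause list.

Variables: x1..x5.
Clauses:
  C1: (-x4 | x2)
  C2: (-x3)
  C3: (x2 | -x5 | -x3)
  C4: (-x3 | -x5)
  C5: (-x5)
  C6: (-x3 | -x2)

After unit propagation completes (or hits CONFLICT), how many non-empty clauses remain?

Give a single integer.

unit clause [-3] forces x3=F; simplify:
  satisfied 4 clause(s); 2 remain; assigned so far: [3]
unit clause [-5] forces x5=F; simplify:
  satisfied 1 clause(s); 1 remain; assigned so far: [3, 5]

Answer: 1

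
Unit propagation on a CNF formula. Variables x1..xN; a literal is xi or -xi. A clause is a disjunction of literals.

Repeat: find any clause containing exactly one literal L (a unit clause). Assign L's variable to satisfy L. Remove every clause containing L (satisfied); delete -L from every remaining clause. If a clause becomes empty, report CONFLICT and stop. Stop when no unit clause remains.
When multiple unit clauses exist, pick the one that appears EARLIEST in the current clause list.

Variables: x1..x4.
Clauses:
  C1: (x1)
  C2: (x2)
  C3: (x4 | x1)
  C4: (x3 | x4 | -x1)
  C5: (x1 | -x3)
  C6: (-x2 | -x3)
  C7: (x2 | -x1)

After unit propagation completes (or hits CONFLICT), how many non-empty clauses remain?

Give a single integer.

unit clause [1] forces x1=T; simplify:
  drop -1 from [3, 4, -1] -> [3, 4]
  drop -1 from [2, -1] -> [2]
  satisfied 3 clause(s); 4 remain; assigned so far: [1]
unit clause [2] forces x2=T; simplify:
  drop -2 from [-2, -3] -> [-3]
  satisfied 2 clause(s); 2 remain; assigned so far: [1, 2]
unit clause [-3] forces x3=F; simplify:
  drop 3 from [3, 4] -> [4]
  satisfied 1 clause(s); 1 remain; assigned so far: [1, 2, 3]
unit clause [4] forces x4=T; simplify:
  satisfied 1 clause(s); 0 remain; assigned so far: [1, 2, 3, 4]

Answer: 0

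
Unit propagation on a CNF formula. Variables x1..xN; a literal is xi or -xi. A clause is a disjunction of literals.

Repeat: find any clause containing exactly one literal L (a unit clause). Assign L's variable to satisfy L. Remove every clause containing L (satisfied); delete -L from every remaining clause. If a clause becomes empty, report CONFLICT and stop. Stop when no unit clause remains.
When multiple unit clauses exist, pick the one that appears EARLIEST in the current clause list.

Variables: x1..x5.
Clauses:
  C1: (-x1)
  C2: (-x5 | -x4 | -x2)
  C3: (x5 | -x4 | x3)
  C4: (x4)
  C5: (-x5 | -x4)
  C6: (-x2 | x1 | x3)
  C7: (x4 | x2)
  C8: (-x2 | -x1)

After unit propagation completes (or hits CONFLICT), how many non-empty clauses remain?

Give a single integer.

Answer: 0

Derivation:
unit clause [-1] forces x1=F; simplify:
  drop 1 from [-2, 1, 3] -> [-2, 3]
  satisfied 2 clause(s); 6 remain; assigned so far: [1]
unit clause [4] forces x4=T; simplify:
  drop -4 from [-5, -4, -2] -> [-5, -2]
  drop -4 from [5, -4, 3] -> [5, 3]
  drop -4 from [-5, -4] -> [-5]
  satisfied 2 clause(s); 4 remain; assigned so far: [1, 4]
unit clause [-5] forces x5=F; simplify:
  drop 5 from [5, 3] -> [3]
  satisfied 2 clause(s); 2 remain; assigned so far: [1, 4, 5]
unit clause [3] forces x3=T; simplify:
  satisfied 2 clause(s); 0 remain; assigned so far: [1, 3, 4, 5]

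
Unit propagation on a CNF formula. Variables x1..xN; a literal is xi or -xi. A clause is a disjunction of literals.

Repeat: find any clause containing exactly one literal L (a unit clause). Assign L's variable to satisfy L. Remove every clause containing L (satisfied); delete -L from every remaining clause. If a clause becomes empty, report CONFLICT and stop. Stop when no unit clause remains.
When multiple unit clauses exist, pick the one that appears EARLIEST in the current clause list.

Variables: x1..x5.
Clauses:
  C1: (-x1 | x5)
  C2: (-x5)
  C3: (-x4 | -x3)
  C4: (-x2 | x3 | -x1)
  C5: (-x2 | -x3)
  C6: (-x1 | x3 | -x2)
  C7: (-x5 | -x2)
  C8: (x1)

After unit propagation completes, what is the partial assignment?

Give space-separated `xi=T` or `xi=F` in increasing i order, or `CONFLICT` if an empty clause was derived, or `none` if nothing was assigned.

unit clause [-5] forces x5=F; simplify:
  drop 5 from [-1, 5] -> [-1]
  satisfied 2 clause(s); 6 remain; assigned so far: [5]
unit clause [-1] forces x1=F; simplify:
  drop 1 from [1] -> [] (empty!)
  satisfied 3 clause(s); 3 remain; assigned so far: [1, 5]
CONFLICT (empty clause)

Answer: CONFLICT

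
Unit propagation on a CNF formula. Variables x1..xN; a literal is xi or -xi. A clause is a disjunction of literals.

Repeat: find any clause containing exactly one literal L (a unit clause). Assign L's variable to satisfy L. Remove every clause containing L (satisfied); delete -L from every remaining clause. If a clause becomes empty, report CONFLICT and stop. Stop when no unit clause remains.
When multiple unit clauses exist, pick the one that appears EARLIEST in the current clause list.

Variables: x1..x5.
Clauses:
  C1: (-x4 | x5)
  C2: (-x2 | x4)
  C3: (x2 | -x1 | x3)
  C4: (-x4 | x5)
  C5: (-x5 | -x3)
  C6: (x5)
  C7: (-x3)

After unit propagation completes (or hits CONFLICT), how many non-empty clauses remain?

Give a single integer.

unit clause [5] forces x5=T; simplify:
  drop -5 from [-5, -3] -> [-3]
  satisfied 3 clause(s); 4 remain; assigned so far: [5]
unit clause [-3] forces x3=F; simplify:
  drop 3 from [2, -1, 3] -> [2, -1]
  satisfied 2 clause(s); 2 remain; assigned so far: [3, 5]

Answer: 2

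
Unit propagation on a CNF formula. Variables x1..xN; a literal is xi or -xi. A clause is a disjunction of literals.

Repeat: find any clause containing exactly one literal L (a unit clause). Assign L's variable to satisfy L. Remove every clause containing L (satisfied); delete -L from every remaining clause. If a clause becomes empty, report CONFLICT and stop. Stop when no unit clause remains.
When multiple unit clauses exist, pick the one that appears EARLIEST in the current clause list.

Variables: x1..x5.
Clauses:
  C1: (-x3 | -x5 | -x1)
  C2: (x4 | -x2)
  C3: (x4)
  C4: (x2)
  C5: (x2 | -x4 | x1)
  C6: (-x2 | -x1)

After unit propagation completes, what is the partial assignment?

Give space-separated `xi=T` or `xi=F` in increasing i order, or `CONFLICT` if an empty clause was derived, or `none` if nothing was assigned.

Answer: x1=F x2=T x4=T

Derivation:
unit clause [4] forces x4=T; simplify:
  drop -4 from [2, -4, 1] -> [2, 1]
  satisfied 2 clause(s); 4 remain; assigned so far: [4]
unit clause [2] forces x2=T; simplify:
  drop -2 from [-2, -1] -> [-1]
  satisfied 2 clause(s); 2 remain; assigned so far: [2, 4]
unit clause [-1] forces x1=F; simplify:
  satisfied 2 clause(s); 0 remain; assigned so far: [1, 2, 4]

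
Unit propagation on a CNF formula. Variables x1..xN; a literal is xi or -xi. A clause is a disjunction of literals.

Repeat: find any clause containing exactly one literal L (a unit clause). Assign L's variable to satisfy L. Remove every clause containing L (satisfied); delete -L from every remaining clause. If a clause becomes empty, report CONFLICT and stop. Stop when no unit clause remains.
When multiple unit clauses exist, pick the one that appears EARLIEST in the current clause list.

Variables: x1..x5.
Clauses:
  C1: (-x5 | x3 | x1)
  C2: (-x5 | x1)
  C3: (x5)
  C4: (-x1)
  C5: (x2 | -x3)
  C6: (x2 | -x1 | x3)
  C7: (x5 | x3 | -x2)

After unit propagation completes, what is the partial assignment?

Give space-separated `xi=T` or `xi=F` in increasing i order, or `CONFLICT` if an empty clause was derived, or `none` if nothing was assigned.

unit clause [5] forces x5=T; simplify:
  drop -5 from [-5, 3, 1] -> [3, 1]
  drop -5 from [-5, 1] -> [1]
  satisfied 2 clause(s); 5 remain; assigned so far: [5]
unit clause [1] forces x1=T; simplify:
  drop -1 from [-1] -> [] (empty!)
  drop -1 from [2, -1, 3] -> [2, 3]
  satisfied 2 clause(s); 3 remain; assigned so far: [1, 5]
CONFLICT (empty clause)

Answer: CONFLICT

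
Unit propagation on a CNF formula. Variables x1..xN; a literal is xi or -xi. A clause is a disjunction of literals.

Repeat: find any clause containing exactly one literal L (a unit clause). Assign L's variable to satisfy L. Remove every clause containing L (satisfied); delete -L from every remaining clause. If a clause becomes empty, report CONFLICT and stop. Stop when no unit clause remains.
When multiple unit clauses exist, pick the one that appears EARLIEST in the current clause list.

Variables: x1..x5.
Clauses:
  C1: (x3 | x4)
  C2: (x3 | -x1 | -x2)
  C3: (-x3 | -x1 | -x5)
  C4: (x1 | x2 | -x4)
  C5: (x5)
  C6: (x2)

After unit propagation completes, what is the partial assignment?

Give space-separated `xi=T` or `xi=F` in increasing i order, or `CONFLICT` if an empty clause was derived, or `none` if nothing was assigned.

Answer: x2=T x5=T

Derivation:
unit clause [5] forces x5=T; simplify:
  drop -5 from [-3, -1, -5] -> [-3, -1]
  satisfied 1 clause(s); 5 remain; assigned so far: [5]
unit clause [2] forces x2=T; simplify:
  drop -2 from [3, -1, -2] -> [3, -1]
  satisfied 2 clause(s); 3 remain; assigned so far: [2, 5]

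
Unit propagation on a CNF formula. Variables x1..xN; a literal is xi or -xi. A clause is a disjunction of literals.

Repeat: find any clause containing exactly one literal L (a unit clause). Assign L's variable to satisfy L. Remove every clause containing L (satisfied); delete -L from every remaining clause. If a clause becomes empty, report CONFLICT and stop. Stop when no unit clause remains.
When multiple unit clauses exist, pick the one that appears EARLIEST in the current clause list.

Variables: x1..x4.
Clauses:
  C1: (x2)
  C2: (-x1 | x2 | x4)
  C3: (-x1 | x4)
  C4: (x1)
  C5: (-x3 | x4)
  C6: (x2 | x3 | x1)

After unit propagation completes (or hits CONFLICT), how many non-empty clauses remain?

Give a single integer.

unit clause [2] forces x2=T; simplify:
  satisfied 3 clause(s); 3 remain; assigned so far: [2]
unit clause [1] forces x1=T; simplify:
  drop -1 from [-1, 4] -> [4]
  satisfied 1 clause(s); 2 remain; assigned so far: [1, 2]
unit clause [4] forces x4=T; simplify:
  satisfied 2 clause(s); 0 remain; assigned so far: [1, 2, 4]

Answer: 0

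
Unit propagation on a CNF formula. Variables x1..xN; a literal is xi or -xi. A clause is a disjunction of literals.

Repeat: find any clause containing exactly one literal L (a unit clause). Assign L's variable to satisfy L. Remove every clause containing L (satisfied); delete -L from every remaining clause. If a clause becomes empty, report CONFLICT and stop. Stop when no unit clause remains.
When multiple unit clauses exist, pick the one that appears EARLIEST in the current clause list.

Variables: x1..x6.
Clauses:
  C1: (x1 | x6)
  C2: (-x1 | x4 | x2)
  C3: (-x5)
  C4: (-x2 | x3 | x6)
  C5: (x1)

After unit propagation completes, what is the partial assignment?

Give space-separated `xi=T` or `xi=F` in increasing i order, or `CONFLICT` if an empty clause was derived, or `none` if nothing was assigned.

unit clause [-5] forces x5=F; simplify:
  satisfied 1 clause(s); 4 remain; assigned so far: [5]
unit clause [1] forces x1=T; simplify:
  drop -1 from [-1, 4, 2] -> [4, 2]
  satisfied 2 clause(s); 2 remain; assigned so far: [1, 5]

Answer: x1=T x5=F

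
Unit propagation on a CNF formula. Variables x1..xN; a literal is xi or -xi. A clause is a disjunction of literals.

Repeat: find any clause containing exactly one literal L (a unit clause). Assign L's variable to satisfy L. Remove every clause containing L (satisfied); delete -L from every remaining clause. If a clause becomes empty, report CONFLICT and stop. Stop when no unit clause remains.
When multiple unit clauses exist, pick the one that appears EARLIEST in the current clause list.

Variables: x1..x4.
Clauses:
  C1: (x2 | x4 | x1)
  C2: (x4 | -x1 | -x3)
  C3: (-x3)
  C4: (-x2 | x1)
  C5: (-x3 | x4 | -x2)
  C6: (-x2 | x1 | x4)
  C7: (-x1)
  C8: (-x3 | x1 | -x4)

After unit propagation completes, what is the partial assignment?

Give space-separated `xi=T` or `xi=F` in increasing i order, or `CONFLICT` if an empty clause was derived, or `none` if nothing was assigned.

Answer: x1=F x2=F x3=F x4=T

Derivation:
unit clause [-3] forces x3=F; simplify:
  satisfied 4 clause(s); 4 remain; assigned so far: [3]
unit clause [-1] forces x1=F; simplify:
  drop 1 from [2, 4, 1] -> [2, 4]
  drop 1 from [-2, 1] -> [-2]
  drop 1 from [-2, 1, 4] -> [-2, 4]
  satisfied 1 clause(s); 3 remain; assigned so far: [1, 3]
unit clause [-2] forces x2=F; simplify:
  drop 2 from [2, 4] -> [4]
  satisfied 2 clause(s); 1 remain; assigned so far: [1, 2, 3]
unit clause [4] forces x4=T; simplify:
  satisfied 1 clause(s); 0 remain; assigned so far: [1, 2, 3, 4]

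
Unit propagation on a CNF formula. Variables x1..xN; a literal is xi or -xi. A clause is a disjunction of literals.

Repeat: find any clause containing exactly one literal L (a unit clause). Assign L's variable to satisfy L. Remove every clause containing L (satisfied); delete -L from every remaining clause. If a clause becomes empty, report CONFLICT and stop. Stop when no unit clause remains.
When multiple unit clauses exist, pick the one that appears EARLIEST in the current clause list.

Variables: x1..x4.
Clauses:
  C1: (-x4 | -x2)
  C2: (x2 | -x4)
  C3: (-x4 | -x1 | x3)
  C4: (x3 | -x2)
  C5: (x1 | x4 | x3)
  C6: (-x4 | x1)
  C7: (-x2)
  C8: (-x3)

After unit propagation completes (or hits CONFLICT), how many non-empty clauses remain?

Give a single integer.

Answer: 0

Derivation:
unit clause [-2] forces x2=F; simplify:
  drop 2 from [2, -4] -> [-4]
  satisfied 3 clause(s); 5 remain; assigned so far: [2]
unit clause [-4] forces x4=F; simplify:
  drop 4 from [1, 4, 3] -> [1, 3]
  satisfied 3 clause(s); 2 remain; assigned so far: [2, 4]
unit clause [-3] forces x3=F; simplify:
  drop 3 from [1, 3] -> [1]
  satisfied 1 clause(s); 1 remain; assigned so far: [2, 3, 4]
unit clause [1] forces x1=T; simplify:
  satisfied 1 clause(s); 0 remain; assigned so far: [1, 2, 3, 4]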